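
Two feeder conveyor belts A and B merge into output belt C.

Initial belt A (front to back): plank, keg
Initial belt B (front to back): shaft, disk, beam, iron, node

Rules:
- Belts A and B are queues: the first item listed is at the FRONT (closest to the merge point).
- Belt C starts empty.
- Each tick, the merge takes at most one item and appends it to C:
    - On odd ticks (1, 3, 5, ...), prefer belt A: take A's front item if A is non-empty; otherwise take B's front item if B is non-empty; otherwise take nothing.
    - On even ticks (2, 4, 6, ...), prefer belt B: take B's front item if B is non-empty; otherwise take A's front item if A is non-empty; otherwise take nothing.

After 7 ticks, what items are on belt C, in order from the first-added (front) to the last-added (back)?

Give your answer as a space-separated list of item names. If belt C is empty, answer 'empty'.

Answer: plank shaft keg disk beam iron node

Derivation:
Tick 1: prefer A, take plank from A; A=[keg] B=[shaft,disk,beam,iron,node] C=[plank]
Tick 2: prefer B, take shaft from B; A=[keg] B=[disk,beam,iron,node] C=[plank,shaft]
Tick 3: prefer A, take keg from A; A=[-] B=[disk,beam,iron,node] C=[plank,shaft,keg]
Tick 4: prefer B, take disk from B; A=[-] B=[beam,iron,node] C=[plank,shaft,keg,disk]
Tick 5: prefer A, take beam from B; A=[-] B=[iron,node] C=[plank,shaft,keg,disk,beam]
Tick 6: prefer B, take iron from B; A=[-] B=[node] C=[plank,shaft,keg,disk,beam,iron]
Tick 7: prefer A, take node from B; A=[-] B=[-] C=[plank,shaft,keg,disk,beam,iron,node]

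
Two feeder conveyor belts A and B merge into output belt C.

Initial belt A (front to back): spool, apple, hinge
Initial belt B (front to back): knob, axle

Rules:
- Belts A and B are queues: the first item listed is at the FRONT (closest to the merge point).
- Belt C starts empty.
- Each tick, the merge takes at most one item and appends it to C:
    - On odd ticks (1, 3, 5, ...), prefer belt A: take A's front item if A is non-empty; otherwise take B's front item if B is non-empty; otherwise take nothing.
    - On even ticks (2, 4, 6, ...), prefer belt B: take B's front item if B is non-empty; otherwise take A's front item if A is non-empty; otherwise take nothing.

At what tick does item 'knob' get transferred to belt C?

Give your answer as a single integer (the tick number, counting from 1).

Tick 1: prefer A, take spool from A; A=[apple,hinge] B=[knob,axle] C=[spool]
Tick 2: prefer B, take knob from B; A=[apple,hinge] B=[axle] C=[spool,knob]

Answer: 2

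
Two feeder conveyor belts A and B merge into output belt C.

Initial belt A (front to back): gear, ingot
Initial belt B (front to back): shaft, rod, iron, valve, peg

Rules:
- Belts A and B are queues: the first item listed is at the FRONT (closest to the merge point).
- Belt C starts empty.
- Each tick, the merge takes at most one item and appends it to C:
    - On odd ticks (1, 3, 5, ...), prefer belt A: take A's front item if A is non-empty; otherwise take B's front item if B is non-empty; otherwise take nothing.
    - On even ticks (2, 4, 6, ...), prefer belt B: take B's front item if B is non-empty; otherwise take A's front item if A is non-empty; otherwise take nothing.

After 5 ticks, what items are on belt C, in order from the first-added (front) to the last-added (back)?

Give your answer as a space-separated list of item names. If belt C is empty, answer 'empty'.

Answer: gear shaft ingot rod iron

Derivation:
Tick 1: prefer A, take gear from A; A=[ingot] B=[shaft,rod,iron,valve,peg] C=[gear]
Tick 2: prefer B, take shaft from B; A=[ingot] B=[rod,iron,valve,peg] C=[gear,shaft]
Tick 3: prefer A, take ingot from A; A=[-] B=[rod,iron,valve,peg] C=[gear,shaft,ingot]
Tick 4: prefer B, take rod from B; A=[-] B=[iron,valve,peg] C=[gear,shaft,ingot,rod]
Tick 5: prefer A, take iron from B; A=[-] B=[valve,peg] C=[gear,shaft,ingot,rod,iron]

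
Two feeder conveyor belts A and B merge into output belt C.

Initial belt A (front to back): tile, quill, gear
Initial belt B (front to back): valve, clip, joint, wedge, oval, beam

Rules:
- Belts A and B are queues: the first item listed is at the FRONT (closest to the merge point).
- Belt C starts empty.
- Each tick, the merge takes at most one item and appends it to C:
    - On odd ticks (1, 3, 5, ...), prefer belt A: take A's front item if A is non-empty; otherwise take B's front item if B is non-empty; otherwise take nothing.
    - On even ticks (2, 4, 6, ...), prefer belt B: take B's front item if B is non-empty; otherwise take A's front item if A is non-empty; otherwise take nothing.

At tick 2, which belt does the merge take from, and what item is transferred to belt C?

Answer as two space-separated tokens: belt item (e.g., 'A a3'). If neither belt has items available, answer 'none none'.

Answer: B valve

Derivation:
Tick 1: prefer A, take tile from A; A=[quill,gear] B=[valve,clip,joint,wedge,oval,beam] C=[tile]
Tick 2: prefer B, take valve from B; A=[quill,gear] B=[clip,joint,wedge,oval,beam] C=[tile,valve]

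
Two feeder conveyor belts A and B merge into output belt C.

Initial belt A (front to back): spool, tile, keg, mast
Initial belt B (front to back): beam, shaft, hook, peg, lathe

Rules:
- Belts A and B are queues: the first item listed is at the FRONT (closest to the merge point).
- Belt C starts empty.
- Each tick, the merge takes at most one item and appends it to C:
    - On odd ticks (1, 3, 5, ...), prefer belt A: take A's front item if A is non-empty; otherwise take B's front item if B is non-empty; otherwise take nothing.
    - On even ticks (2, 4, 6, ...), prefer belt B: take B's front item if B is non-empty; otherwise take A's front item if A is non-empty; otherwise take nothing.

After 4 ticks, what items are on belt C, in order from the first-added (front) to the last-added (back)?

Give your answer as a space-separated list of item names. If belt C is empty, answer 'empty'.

Tick 1: prefer A, take spool from A; A=[tile,keg,mast] B=[beam,shaft,hook,peg,lathe] C=[spool]
Tick 2: prefer B, take beam from B; A=[tile,keg,mast] B=[shaft,hook,peg,lathe] C=[spool,beam]
Tick 3: prefer A, take tile from A; A=[keg,mast] B=[shaft,hook,peg,lathe] C=[spool,beam,tile]
Tick 4: prefer B, take shaft from B; A=[keg,mast] B=[hook,peg,lathe] C=[spool,beam,tile,shaft]

Answer: spool beam tile shaft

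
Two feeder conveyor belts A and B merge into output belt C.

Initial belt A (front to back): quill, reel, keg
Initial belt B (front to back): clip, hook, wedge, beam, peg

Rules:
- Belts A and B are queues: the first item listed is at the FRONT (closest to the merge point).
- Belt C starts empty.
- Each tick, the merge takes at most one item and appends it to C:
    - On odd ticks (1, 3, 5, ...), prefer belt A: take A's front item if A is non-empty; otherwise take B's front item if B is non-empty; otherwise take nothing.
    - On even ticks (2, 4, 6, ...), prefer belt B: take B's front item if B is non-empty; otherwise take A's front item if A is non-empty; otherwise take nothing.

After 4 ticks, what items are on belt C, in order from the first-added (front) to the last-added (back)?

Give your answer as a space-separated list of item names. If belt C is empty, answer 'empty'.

Tick 1: prefer A, take quill from A; A=[reel,keg] B=[clip,hook,wedge,beam,peg] C=[quill]
Tick 2: prefer B, take clip from B; A=[reel,keg] B=[hook,wedge,beam,peg] C=[quill,clip]
Tick 3: prefer A, take reel from A; A=[keg] B=[hook,wedge,beam,peg] C=[quill,clip,reel]
Tick 4: prefer B, take hook from B; A=[keg] B=[wedge,beam,peg] C=[quill,clip,reel,hook]

Answer: quill clip reel hook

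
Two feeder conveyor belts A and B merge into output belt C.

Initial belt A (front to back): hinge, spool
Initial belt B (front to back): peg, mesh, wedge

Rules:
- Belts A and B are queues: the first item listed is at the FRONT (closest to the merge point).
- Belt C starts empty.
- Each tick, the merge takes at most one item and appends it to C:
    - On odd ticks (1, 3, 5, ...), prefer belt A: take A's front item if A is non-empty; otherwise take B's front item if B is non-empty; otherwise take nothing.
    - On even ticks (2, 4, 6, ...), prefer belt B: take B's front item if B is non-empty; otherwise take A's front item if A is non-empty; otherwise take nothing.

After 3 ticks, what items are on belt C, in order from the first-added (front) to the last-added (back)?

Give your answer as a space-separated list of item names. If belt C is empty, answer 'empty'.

Answer: hinge peg spool

Derivation:
Tick 1: prefer A, take hinge from A; A=[spool] B=[peg,mesh,wedge] C=[hinge]
Tick 2: prefer B, take peg from B; A=[spool] B=[mesh,wedge] C=[hinge,peg]
Tick 3: prefer A, take spool from A; A=[-] B=[mesh,wedge] C=[hinge,peg,spool]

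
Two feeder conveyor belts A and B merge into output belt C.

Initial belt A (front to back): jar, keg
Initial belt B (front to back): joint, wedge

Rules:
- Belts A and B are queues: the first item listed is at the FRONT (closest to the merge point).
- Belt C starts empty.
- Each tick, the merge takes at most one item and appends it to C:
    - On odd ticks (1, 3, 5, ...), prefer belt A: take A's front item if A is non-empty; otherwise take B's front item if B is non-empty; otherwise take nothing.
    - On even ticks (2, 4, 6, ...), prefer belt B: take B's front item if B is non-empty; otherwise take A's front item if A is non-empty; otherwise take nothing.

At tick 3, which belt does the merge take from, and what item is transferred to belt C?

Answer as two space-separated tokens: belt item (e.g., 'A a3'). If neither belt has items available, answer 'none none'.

Answer: A keg

Derivation:
Tick 1: prefer A, take jar from A; A=[keg] B=[joint,wedge] C=[jar]
Tick 2: prefer B, take joint from B; A=[keg] B=[wedge] C=[jar,joint]
Tick 3: prefer A, take keg from A; A=[-] B=[wedge] C=[jar,joint,keg]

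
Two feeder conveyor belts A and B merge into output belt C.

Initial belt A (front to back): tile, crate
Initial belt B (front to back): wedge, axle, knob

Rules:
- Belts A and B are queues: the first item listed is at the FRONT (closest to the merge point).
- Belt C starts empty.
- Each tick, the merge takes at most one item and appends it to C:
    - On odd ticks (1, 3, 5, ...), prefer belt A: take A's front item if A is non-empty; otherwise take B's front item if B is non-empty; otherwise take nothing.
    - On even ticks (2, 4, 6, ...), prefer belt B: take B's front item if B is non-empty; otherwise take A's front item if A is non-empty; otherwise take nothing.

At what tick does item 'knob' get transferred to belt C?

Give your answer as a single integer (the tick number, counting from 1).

Tick 1: prefer A, take tile from A; A=[crate] B=[wedge,axle,knob] C=[tile]
Tick 2: prefer B, take wedge from B; A=[crate] B=[axle,knob] C=[tile,wedge]
Tick 3: prefer A, take crate from A; A=[-] B=[axle,knob] C=[tile,wedge,crate]
Tick 4: prefer B, take axle from B; A=[-] B=[knob] C=[tile,wedge,crate,axle]
Tick 5: prefer A, take knob from B; A=[-] B=[-] C=[tile,wedge,crate,axle,knob]

Answer: 5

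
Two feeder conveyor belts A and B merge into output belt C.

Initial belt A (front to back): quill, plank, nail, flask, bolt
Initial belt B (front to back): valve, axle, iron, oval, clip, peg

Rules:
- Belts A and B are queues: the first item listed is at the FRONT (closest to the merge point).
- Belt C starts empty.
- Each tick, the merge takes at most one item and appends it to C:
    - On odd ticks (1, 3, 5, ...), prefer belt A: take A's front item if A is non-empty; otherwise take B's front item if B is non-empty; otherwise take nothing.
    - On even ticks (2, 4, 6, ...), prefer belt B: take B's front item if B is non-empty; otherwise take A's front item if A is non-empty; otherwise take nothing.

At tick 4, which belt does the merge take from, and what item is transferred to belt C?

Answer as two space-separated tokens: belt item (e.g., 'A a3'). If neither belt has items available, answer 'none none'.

Answer: B axle

Derivation:
Tick 1: prefer A, take quill from A; A=[plank,nail,flask,bolt] B=[valve,axle,iron,oval,clip,peg] C=[quill]
Tick 2: prefer B, take valve from B; A=[plank,nail,flask,bolt] B=[axle,iron,oval,clip,peg] C=[quill,valve]
Tick 3: prefer A, take plank from A; A=[nail,flask,bolt] B=[axle,iron,oval,clip,peg] C=[quill,valve,plank]
Tick 4: prefer B, take axle from B; A=[nail,flask,bolt] B=[iron,oval,clip,peg] C=[quill,valve,plank,axle]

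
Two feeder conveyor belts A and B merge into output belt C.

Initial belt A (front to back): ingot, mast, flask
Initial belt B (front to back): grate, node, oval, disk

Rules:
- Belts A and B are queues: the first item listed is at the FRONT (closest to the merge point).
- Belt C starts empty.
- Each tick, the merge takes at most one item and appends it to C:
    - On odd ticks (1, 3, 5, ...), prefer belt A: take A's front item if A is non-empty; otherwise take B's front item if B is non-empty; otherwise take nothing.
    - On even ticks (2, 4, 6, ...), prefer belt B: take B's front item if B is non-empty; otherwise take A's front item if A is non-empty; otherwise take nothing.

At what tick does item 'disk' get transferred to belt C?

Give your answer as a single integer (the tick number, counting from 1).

Tick 1: prefer A, take ingot from A; A=[mast,flask] B=[grate,node,oval,disk] C=[ingot]
Tick 2: prefer B, take grate from B; A=[mast,flask] B=[node,oval,disk] C=[ingot,grate]
Tick 3: prefer A, take mast from A; A=[flask] B=[node,oval,disk] C=[ingot,grate,mast]
Tick 4: prefer B, take node from B; A=[flask] B=[oval,disk] C=[ingot,grate,mast,node]
Tick 5: prefer A, take flask from A; A=[-] B=[oval,disk] C=[ingot,grate,mast,node,flask]
Tick 6: prefer B, take oval from B; A=[-] B=[disk] C=[ingot,grate,mast,node,flask,oval]
Tick 7: prefer A, take disk from B; A=[-] B=[-] C=[ingot,grate,mast,node,flask,oval,disk]

Answer: 7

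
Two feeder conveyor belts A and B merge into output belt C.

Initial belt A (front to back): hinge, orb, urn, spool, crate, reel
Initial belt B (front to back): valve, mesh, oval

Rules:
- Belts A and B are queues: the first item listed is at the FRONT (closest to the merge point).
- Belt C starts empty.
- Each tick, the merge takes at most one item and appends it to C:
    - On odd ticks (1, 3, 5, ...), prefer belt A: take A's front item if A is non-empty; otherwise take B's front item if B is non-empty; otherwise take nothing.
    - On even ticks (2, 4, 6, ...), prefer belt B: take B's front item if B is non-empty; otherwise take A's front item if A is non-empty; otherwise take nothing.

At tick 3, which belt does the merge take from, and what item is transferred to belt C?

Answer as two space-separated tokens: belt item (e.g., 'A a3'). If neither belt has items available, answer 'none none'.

Tick 1: prefer A, take hinge from A; A=[orb,urn,spool,crate,reel] B=[valve,mesh,oval] C=[hinge]
Tick 2: prefer B, take valve from B; A=[orb,urn,spool,crate,reel] B=[mesh,oval] C=[hinge,valve]
Tick 3: prefer A, take orb from A; A=[urn,spool,crate,reel] B=[mesh,oval] C=[hinge,valve,orb]

Answer: A orb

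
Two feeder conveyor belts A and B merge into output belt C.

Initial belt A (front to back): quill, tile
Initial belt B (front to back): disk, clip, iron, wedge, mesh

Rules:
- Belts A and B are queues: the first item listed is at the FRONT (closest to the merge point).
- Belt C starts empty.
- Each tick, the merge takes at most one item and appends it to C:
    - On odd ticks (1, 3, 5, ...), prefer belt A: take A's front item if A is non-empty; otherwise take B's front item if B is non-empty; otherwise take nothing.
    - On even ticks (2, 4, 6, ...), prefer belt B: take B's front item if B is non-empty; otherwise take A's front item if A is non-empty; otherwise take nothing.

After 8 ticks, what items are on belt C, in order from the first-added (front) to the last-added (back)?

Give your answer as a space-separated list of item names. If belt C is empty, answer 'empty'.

Tick 1: prefer A, take quill from A; A=[tile] B=[disk,clip,iron,wedge,mesh] C=[quill]
Tick 2: prefer B, take disk from B; A=[tile] B=[clip,iron,wedge,mesh] C=[quill,disk]
Tick 3: prefer A, take tile from A; A=[-] B=[clip,iron,wedge,mesh] C=[quill,disk,tile]
Tick 4: prefer B, take clip from B; A=[-] B=[iron,wedge,mesh] C=[quill,disk,tile,clip]
Tick 5: prefer A, take iron from B; A=[-] B=[wedge,mesh] C=[quill,disk,tile,clip,iron]
Tick 6: prefer B, take wedge from B; A=[-] B=[mesh] C=[quill,disk,tile,clip,iron,wedge]
Tick 7: prefer A, take mesh from B; A=[-] B=[-] C=[quill,disk,tile,clip,iron,wedge,mesh]
Tick 8: prefer B, both empty, nothing taken; A=[-] B=[-] C=[quill,disk,tile,clip,iron,wedge,mesh]

Answer: quill disk tile clip iron wedge mesh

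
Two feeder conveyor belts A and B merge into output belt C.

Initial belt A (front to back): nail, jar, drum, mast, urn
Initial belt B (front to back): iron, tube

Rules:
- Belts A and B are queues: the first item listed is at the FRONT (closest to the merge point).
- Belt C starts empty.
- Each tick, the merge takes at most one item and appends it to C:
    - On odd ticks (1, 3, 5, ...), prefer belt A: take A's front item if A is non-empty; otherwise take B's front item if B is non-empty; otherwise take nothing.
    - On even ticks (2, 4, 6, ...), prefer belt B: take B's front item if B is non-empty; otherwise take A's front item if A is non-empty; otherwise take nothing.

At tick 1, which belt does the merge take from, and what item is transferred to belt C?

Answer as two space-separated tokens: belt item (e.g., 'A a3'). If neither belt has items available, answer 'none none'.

Tick 1: prefer A, take nail from A; A=[jar,drum,mast,urn] B=[iron,tube] C=[nail]

Answer: A nail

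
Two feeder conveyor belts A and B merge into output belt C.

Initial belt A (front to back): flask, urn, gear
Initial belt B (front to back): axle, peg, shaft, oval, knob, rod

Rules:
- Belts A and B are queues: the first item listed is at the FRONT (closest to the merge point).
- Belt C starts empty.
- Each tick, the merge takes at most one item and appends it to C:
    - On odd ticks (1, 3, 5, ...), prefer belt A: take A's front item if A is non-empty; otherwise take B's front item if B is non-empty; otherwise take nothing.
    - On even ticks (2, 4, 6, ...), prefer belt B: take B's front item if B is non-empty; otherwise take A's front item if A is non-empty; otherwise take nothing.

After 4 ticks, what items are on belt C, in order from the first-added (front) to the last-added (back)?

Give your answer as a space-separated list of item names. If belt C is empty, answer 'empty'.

Answer: flask axle urn peg

Derivation:
Tick 1: prefer A, take flask from A; A=[urn,gear] B=[axle,peg,shaft,oval,knob,rod] C=[flask]
Tick 2: prefer B, take axle from B; A=[urn,gear] B=[peg,shaft,oval,knob,rod] C=[flask,axle]
Tick 3: prefer A, take urn from A; A=[gear] B=[peg,shaft,oval,knob,rod] C=[flask,axle,urn]
Tick 4: prefer B, take peg from B; A=[gear] B=[shaft,oval,knob,rod] C=[flask,axle,urn,peg]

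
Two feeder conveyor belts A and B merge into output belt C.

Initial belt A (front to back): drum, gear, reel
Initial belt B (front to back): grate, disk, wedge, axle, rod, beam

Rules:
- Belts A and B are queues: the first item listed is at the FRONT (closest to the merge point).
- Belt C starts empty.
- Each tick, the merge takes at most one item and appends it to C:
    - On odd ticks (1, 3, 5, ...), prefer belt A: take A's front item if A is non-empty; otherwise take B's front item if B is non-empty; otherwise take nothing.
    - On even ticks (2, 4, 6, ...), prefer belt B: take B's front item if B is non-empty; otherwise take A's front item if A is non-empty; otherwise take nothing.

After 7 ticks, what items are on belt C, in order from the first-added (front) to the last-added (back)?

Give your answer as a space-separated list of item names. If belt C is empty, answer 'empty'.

Tick 1: prefer A, take drum from A; A=[gear,reel] B=[grate,disk,wedge,axle,rod,beam] C=[drum]
Tick 2: prefer B, take grate from B; A=[gear,reel] B=[disk,wedge,axle,rod,beam] C=[drum,grate]
Tick 3: prefer A, take gear from A; A=[reel] B=[disk,wedge,axle,rod,beam] C=[drum,grate,gear]
Tick 4: prefer B, take disk from B; A=[reel] B=[wedge,axle,rod,beam] C=[drum,grate,gear,disk]
Tick 5: prefer A, take reel from A; A=[-] B=[wedge,axle,rod,beam] C=[drum,grate,gear,disk,reel]
Tick 6: prefer B, take wedge from B; A=[-] B=[axle,rod,beam] C=[drum,grate,gear,disk,reel,wedge]
Tick 7: prefer A, take axle from B; A=[-] B=[rod,beam] C=[drum,grate,gear,disk,reel,wedge,axle]

Answer: drum grate gear disk reel wedge axle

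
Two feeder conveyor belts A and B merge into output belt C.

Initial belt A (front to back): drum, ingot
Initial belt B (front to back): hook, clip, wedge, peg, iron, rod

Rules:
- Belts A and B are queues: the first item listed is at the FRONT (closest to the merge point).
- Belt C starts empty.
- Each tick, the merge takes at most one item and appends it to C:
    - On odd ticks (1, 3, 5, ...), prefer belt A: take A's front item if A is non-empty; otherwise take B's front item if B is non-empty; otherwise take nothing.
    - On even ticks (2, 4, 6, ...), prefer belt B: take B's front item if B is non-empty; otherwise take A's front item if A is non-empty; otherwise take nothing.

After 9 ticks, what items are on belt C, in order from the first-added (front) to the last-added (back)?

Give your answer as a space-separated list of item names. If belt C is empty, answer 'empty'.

Tick 1: prefer A, take drum from A; A=[ingot] B=[hook,clip,wedge,peg,iron,rod] C=[drum]
Tick 2: prefer B, take hook from B; A=[ingot] B=[clip,wedge,peg,iron,rod] C=[drum,hook]
Tick 3: prefer A, take ingot from A; A=[-] B=[clip,wedge,peg,iron,rod] C=[drum,hook,ingot]
Tick 4: prefer B, take clip from B; A=[-] B=[wedge,peg,iron,rod] C=[drum,hook,ingot,clip]
Tick 5: prefer A, take wedge from B; A=[-] B=[peg,iron,rod] C=[drum,hook,ingot,clip,wedge]
Tick 6: prefer B, take peg from B; A=[-] B=[iron,rod] C=[drum,hook,ingot,clip,wedge,peg]
Tick 7: prefer A, take iron from B; A=[-] B=[rod] C=[drum,hook,ingot,clip,wedge,peg,iron]
Tick 8: prefer B, take rod from B; A=[-] B=[-] C=[drum,hook,ingot,clip,wedge,peg,iron,rod]
Tick 9: prefer A, both empty, nothing taken; A=[-] B=[-] C=[drum,hook,ingot,clip,wedge,peg,iron,rod]

Answer: drum hook ingot clip wedge peg iron rod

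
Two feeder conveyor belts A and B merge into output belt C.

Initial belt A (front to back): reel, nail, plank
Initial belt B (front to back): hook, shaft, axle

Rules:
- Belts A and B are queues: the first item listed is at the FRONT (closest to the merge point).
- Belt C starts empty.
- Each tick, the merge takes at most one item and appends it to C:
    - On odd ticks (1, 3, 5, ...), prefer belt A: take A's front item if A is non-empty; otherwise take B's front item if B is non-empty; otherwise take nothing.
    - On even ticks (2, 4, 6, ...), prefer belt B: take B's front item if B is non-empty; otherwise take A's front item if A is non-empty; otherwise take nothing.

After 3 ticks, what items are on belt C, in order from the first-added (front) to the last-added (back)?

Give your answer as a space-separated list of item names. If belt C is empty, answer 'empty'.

Answer: reel hook nail

Derivation:
Tick 1: prefer A, take reel from A; A=[nail,plank] B=[hook,shaft,axle] C=[reel]
Tick 2: prefer B, take hook from B; A=[nail,plank] B=[shaft,axle] C=[reel,hook]
Tick 3: prefer A, take nail from A; A=[plank] B=[shaft,axle] C=[reel,hook,nail]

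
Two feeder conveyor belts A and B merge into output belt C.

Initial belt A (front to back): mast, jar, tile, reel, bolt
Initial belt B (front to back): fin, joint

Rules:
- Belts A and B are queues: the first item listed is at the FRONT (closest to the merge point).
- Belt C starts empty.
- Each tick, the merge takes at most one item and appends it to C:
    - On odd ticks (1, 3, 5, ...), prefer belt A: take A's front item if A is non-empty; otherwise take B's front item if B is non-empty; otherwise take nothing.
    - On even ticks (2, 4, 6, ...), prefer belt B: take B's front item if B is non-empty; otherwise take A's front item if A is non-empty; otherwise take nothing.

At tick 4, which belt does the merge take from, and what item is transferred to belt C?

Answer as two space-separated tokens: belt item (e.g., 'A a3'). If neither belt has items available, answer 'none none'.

Answer: B joint

Derivation:
Tick 1: prefer A, take mast from A; A=[jar,tile,reel,bolt] B=[fin,joint] C=[mast]
Tick 2: prefer B, take fin from B; A=[jar,tile,reel,bolt] B=[joint] C=[mast,fin]
Tick 3: prefer A, take jar from A; A=[tile,reel,bolt] B=[joint] C=[mast,fin,jar]
Tick 4: prefer B, take joint from B; A=[tile,reel,bolt] B=[-] C=[mast,fin,jar,joint]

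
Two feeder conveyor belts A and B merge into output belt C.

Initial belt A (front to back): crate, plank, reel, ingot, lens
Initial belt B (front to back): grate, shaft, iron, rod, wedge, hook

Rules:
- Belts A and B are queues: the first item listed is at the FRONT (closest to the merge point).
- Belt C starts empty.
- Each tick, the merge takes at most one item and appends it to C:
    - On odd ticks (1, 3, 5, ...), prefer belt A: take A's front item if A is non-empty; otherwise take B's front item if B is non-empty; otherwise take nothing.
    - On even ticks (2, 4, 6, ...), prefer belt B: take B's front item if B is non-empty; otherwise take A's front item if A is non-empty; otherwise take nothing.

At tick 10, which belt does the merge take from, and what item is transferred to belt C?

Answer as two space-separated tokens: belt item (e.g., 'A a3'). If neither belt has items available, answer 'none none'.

Tick 1: prefer A, take crate from A; A=[plank,reel,ingot,lens] B=[grate,shaft,iron,rod,wedge,hook] C=[crate]
Tick 2: prefer B, take grate from B; A=[plank,reel,ingot,lens] B=[shaft,iron,rod,wedge,hook] C=[crate,grate]
Tick 3: prefer A, take plank from A; A=[reel,ingot,lens] B=[shaft,iron,rod,wedge,hook] C=[crate,grate,plank]
Tick 4: prefer B, take shaft from B; A=[reel,ingot,lens] B=[iron,rod,wedge,hook] C=[crate,grate,plank,shaft]
Tick 5: prefer A, take reel from A; A=[ingot,lens] B=[iron,rod,wedge,hook] C=[crate,grate,plank,shaft,reel]
Tick 6: prefer B, take iron from B; A=[ingot,lens] B=[rod,wedge,hook] C=[crate,grate,plank,shaft,reel,iron]
Tick 7: prefer A, take ingot from A; A=[lens] B=[rod,wedge,hook] C=[crate,grate,plank,shaft,reel,iron,ingot]
Tick 8: prefer B, take rod from B; A=[lens] B=[wedge,hook] C=[crate,grate,plank,shaft,reel,iron,ingot,rod]
Tick 9: prefer A, take lens from A; A=[-] B=[wedge,hook] C=[crate,grate,plank,shaft,reel,iron,ingot,rod,lens]
Tick 10: prefer B, take wedge from B; A=[-] B=[hook] C=[crate,grate,plank,shaft,reel,iron,ingot,rod,lens,wedge]

Answer: B wedge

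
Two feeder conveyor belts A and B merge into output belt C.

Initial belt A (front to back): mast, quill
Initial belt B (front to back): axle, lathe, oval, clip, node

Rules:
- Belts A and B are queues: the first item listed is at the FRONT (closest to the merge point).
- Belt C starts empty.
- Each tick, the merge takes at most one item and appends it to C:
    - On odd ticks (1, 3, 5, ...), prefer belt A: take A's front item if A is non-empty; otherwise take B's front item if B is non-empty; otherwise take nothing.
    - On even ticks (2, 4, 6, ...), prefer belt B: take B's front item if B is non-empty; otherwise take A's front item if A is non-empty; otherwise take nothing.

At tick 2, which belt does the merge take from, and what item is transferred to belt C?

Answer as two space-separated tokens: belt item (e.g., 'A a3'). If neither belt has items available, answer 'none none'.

Tick 1: prefer A, take mast from A; A=[quill] B=[axle,lathe,oval,clip,node] C=[mast]
Tick 2: prefer B, take axle from B; A=[quill] B=[lathe,oval,clip,node] C=[mast,axle]

Answer: B axle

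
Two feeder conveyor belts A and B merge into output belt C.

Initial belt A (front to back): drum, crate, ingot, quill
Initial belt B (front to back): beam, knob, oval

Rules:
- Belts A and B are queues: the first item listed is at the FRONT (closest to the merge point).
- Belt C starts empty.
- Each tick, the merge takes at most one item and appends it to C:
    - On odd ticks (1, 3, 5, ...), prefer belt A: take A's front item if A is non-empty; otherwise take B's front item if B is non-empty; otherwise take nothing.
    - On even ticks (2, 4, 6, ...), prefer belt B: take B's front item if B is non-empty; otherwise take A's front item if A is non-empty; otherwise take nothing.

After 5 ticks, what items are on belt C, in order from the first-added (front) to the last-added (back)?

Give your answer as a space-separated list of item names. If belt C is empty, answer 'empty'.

Answer: drum beam crate knob ingot

Derivation:
Tick 1: prefer A, take drum from A; A=[crate,ingot,quill] B=[beam,knob,oval] C=[drum]
Tick 2: prefer B, take beam from B; A=[crate,ingot,quill] B=[knob,oval] C=[drum,beam]
Tick 3: prefer A, take crate from A; A=[ingot,quill] B=[knob,oval] C=[drum,beam,crate]
Tick 4: prefer B, take knob from B; A=[ingot,quill] B=[oval] C=[drum,beam,crate,knob]
Tick 5: prefer A, take ingot from A; A=[quill] B=[oval] C=[drum,beam,crate,knob,ingot]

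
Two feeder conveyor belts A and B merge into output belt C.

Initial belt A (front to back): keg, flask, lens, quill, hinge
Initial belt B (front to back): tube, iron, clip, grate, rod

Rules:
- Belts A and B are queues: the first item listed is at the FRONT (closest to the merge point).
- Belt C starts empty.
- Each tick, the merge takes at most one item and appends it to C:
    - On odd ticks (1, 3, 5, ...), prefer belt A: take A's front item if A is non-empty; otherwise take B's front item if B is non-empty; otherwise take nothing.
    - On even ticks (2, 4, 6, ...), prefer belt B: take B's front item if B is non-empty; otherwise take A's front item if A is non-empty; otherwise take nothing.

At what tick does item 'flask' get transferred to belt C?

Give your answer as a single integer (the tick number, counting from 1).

Tick 1: prefer A, take keg from A; A=[flask,lens,quill,hinge] B=[tube,iron,clip,grate,rod] C=[keg]
Tick 2: prefer B, take tube from B; A=[flask,lens,quill,hinge] B=[iron,clip,grate,rod] C=[keg,tube]
Tick 3: prefer A, take flask from A; A=[lens,quill,hinge] B=[iron,clip,grate,rod] C=[keg,tube,flask]

Answer: 3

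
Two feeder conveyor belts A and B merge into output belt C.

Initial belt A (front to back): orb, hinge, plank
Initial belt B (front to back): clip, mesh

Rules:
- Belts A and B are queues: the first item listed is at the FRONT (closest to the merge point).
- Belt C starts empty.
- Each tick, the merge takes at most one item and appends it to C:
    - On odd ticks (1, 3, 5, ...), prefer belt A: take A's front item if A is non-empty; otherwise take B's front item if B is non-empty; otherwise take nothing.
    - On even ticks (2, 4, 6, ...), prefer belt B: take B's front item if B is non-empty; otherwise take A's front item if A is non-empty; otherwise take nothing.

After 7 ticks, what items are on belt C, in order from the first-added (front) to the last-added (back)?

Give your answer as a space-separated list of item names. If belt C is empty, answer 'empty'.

Answer: orb clip hinge mesh plank

Derivation:
Tick 1: prefer A, take orb from A; A=[hinge,plank] B=[clip,mesh] C=[orb]
Tick 2: prefer B, take clip from B; A=[hinge,plank] B=[mesh] C=[orb,clip]
Tick 3: prefer A, take hinge from A; A=[plank] B=[mesh] C=[orb,clip,hinge]
Tick 4: prefer B, take mesh from B; A=[plank] B=[-] C=[orb,clip,hinge,mesh]
Tick 5: prefer A, take plank from A; A=[-] B=[-] C=[orb,clip,hinge,mesh,plank]
Tick 6: prefer B, both empty, nothing taken; A=[-] B=[-] C=[orb,clip,hinge,mesh,plank]
Tick 7: prefer A, both empty, nothing taken; A=[-] B=[-] C=[orb,clip,hinge,mesh,plank]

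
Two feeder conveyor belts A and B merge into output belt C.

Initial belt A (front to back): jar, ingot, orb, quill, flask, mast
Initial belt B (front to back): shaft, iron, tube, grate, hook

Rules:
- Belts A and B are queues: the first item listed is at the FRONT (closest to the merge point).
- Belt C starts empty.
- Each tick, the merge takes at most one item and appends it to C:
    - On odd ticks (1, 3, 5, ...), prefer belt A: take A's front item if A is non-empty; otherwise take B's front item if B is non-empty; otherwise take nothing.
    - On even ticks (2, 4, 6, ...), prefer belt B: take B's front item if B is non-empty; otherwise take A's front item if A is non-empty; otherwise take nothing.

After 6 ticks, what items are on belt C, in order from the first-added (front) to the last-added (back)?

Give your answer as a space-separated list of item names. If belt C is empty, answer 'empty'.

Tick 1: prefer A, take jar from A; A=[ingot,orb,quill,flask,mast] B=[shaft,iron,tube,grate,hook] C=[jar]
Tick 2: prefer B, take shaft from B; A=[ingot,orb,quill,flask,mast] B=[iron,tube,grate,hook] C=[jar,shaft]
Tick 3: prefer A, take ingot from A; A=[orb,quill,flask,mast] B=[iron,tube,grate,hook] C=[jar,shaft,ingot]
Tick 4: prefer B, take iron from B; A=[orb,quill,flask,mast] B=[tube,grate,hook] C=[jar,shaft,ingot,iron]
Tick 5: prefer A, take orb from A; A=[quill,flask,mast] B=[tube,grate,hook] C=[jar,shaft,ingot,iron,orb]
Tick 6: prefer B, take tube from B; A=[quill,flask,mast] B=[grate,hook] C=[jar,shaft,ingot,iron,orb,tube]

Answer: jar shaft ingot iron orb tube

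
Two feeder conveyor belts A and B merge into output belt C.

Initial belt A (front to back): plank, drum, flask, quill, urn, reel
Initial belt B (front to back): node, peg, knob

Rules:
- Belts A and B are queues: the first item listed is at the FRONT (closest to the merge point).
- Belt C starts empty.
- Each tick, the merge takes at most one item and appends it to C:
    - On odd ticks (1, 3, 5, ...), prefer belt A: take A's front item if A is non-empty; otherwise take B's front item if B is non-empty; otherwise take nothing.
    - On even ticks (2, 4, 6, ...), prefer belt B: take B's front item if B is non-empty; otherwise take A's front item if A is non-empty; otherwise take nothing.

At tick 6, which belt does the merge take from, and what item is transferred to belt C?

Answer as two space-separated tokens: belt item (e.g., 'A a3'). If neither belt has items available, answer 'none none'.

Tick 1: prefer A, take plank from A; A=[drum,flask,quill,urn,reel] B=[node,peg,knob] C=[plank]
Tick 2: prefer B, take node from B; A=[drum,flask,quill,urn,reel] B=[peg,knob] C=[plank,node]
Tick 3: prefer A, take drum from A; A=[flask,quill,urn,reel] B=[peg,knob] C=[plank,node,drum]
Tick 4: prefer B, take peg from B; A=[flask,quill,urn,reel] B=[knob] C=[plank,node,drum,peg]
Tick 5: prefer A, take flask from A; A=[quill,urn,reel] B=[knob] C=[plank,node,drum,peg,flask]
Tick 6: prefer B, take knob from B; A=[quill,urn,reel] B=[-] C=[plank,node,drum,peg,flask,knob]

Answer: B knob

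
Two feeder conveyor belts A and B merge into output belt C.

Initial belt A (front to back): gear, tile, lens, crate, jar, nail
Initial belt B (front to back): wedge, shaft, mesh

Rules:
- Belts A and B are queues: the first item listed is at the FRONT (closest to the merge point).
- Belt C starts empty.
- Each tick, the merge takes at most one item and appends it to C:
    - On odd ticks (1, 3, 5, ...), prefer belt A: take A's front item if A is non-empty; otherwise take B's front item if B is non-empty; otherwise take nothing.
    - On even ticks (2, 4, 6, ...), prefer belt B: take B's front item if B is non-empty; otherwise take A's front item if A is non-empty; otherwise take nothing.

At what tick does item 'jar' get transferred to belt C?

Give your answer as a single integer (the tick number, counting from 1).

Tick 1: prefer A, take gear from A; A=[tile,lens,crate,jar,nail] B=[wedge,shaft,mesh] C=[gear]
Tick 2: prefer B, take wedge from B; A=[tile,lens,crate,jar,nail] B=[shaft,mesh] C=[gear,wedge]
Tick 3: prefer A, take tile from A; A=[lens,crate,jar,nail] B=[shaft,mesh] C=[gear,wedge,tile]
Tick 4: prefer B, take shaft from B; A=[lens,crate,jar,nail] B=[mesh] C=[gear,wedge,tile,shaft]
Tick 5: prefer A, take lens from A; A=[crate,jar,nail] B=[mesh] C=[gear,wedge,tile,shaft,lens]
Tick 6: prefer B, take mesh from B; A=[crate,jar,nail] B=[-] C=[gear,wedge,tile,shaft,lens,mesh]
Tick 7: prefer A, take crate from A; A=[jar,nail] B=[-] C=[gear,wedge,tile,shaft,lens,mesh,crate]
Tick 8: prefer B, take jar from A; A=[nail] B=[-] C=[gear,wedge,tile,shaft,lens,mesh,crate,jar]

Answer: 8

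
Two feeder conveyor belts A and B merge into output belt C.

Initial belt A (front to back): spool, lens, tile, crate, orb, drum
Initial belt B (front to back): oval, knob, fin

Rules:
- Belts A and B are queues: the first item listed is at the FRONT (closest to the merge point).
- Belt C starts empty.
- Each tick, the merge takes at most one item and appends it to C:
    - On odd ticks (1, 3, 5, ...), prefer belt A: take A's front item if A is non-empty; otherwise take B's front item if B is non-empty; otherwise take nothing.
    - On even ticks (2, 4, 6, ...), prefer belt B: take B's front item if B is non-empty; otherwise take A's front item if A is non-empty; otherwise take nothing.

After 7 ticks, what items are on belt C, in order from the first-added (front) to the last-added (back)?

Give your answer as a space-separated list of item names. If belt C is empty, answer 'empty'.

Tick 1: prefer A, take spool from A; A=[lens,tile,crate,orb,drum] B=[oval,knob,fin] C=[spool]
Tick 2: prefer B, take oval from B; A=[lens,tile,crate,orb,drum] B=[knob,fin] C=[spool,oval]
Tick 3: prefer A, take lens from A; A=[tile,crate,orb,drum] B=[knob,fin] C=[spool,oval,lens]
Tick 4: prefer B, take knob from B; A=[tile,crate,orb,drum] B=[fin] C=[spool,oval,lens,knob]
Tick 5: prefer A, take tile from A; A=[crate,orb,drum] B=[fin] C=[spool,oval,lens,knob,tile]
Tick 6: prefer B, take fin from B; A=[crate,orb,drum] B=[-] C=[spool,oval,lens,knob,tile,fin]
Tick 7: prefer A, take crate from A; A=[orb,drum] B=[-] C=[spool,oval,lens,knob,tile,fin,crate]

Answer: spool oval lens knob tile fin crate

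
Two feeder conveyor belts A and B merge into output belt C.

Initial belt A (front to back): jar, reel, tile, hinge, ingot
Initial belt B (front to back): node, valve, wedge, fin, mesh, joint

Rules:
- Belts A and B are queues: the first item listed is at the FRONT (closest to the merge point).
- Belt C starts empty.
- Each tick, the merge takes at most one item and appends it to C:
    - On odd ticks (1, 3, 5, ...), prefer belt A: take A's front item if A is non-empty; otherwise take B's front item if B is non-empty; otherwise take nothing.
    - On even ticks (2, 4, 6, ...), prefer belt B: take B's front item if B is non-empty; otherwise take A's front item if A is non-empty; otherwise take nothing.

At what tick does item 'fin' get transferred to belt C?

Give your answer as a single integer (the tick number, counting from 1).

Answer: 8

Derivation:
Tick 1: prefer A, take jar from A; A=[reel,tile,hinge,ingot] B=[node,valve,wedge,fin,mesh,joint] C=[jar]
Tick 2: prefer B, take node from B; A=[reel,tile,hinge,ingot] B=[valve,wedge,fin,mesh,joint] C=[jar,node]
Tick 3: prefer A, take reel from A; A=[tile,hinge,ingot] B=[valve,wedge,fin,mesh,joint] C=[jar,node,reel]
Tick 4: prefer B, take valve from B; A=[tile,hinge,ingot] B=[wedge,fin,mesh,joint] C=[jar,node,reel,valve]
Tick 5: prefer A, take tile from A; A=[hinge,ingot] B=[wedge,fin,mesh,joint] C=[jar,node,reel,valve,tile]
Tick 6: prefer B, take wedge from B; A=[hinge,ingot] B=[fin,mesh,joint] C=[jar,node,reel,valve,tile,wedge]
Tick 7: prefer A, take hinge from A; A=[ingot] B=[fin,mesh,joint] C=[jar,node,reel,valve,tile,wedge,hinge]
Tick 8: prefer B, take fin from B; A=[ingot] B=[mesh,joint] C=[jar,node,reel,valve,tile,wedge,hinge,fin]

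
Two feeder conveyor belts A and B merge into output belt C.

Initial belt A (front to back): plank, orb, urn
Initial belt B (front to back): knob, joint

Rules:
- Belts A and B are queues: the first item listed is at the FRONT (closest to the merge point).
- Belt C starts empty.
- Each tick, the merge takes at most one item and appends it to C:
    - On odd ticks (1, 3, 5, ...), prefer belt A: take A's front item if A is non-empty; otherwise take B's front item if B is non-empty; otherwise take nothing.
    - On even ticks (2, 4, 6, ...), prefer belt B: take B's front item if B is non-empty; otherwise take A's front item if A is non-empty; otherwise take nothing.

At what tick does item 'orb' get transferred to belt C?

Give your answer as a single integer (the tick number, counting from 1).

Tick 1: prefer A, take plank from A; A=[orb,urn] B=[knob,joint] C=[plank]
Tick 2: prefer B, take knob from B; A=[orb,urn] B=[joint] C=[plank,knob]
Tick 3: prefer A, take orb from A; A=[urn] B=[joint] C=[plank,knob,orb]

Answer: 3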